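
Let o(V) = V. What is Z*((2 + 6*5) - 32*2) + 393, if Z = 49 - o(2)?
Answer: -1111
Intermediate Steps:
Z = 47 (Z = 49 - 1*2 = 49 - 2 = 47)
Z*((2 + 6*5) - 32*2) + 393 = 47*((2 + 6*5) - 32*2) + 393 = 47*((2 + 30) - 64) + 393 = 47*(32 - 64) + 393 = 47*(-32) + 393 = -1504 + 393 = -1111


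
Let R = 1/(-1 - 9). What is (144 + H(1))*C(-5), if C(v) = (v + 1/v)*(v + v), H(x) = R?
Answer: 37414/5 ≈ 7482.8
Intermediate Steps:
R = -⅒ (R = 1/(-10) = -⅒ ≈ -0.10000)
H(x) = -⅒
C(v) = 2*v*(v + 1/v) (C(v) = (v + 1/v)*(2*v) = 2*v*(v + 1/v))
(144 + H(1))*C(-5) = (144 - ⅒)*(2 + 2*(-5)²) = 1439*(2 + 2*25)/10 = 1439*(2 + 50)/10 = (1439/10)*52 = 37414/5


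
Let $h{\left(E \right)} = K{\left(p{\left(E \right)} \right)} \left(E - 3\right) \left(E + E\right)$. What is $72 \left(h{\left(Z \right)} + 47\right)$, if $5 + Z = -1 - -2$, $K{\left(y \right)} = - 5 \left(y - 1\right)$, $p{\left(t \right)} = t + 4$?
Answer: $23544$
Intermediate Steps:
$p{\left(t \right)} = 4 + t$
$K{\left(y \right)} = 5 - 5 y$ ($K{\left(y \right)} = - 5 \left(-1 + y\right) = 5 - 5 y$)
$Z = -4$ ($Z = -5 - -1 = -5 + \left(-1 + 2\right) = -5 + 1 = -4$)
$h{\left(E \right)} = 2 E \left(-15 - 5 E\right) \left(-3 + E\right)$ ($h{\left(E \right)} = \left(5 - 5 \left(4 + E\right)\right) \left(E - 3\right) \left(E + E\right) = \left(5 - \left(20 + 5 E\right)\right) \left(-3 + E\right) 2 E = \left(-15 - 5 E\right) 2 E \left(-3 + E\right) = 2 E \left(-15 - 5 E\right) \left(-3 + E\right)$)
$72 \left(h{\left(Z \right)} + 47\right) = 72 \left(10 \left(-4\right) \left(9 - \left(-4\right)^{2}\right) + 47\right) = 72 \left(10 \left(-4\right) \left(9 - 16\right) + 47\right) = 72 \left(10 \left(-4\right) \left(-7\right) + 47\right) = 72 \left(280 + 47\right) = 72 \cdot 327 = 23544$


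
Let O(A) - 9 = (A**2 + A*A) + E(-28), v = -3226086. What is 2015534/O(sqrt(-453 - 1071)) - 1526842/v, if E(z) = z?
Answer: -3248801597755/4947202881 ≈ -656.69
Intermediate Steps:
O(A) = -19 + 2*A**2 (O(A) = 9 + ((A**2 + A*A) - 28) = 9 + ((A**2 + A**2) - 28) = 9 + (2*A**2 - 28) = 9 + (-28 + 2*A**2) = -19 + 2*A**2)
2015534/O(sqrt(-453 - 1071)) - 1526842/v = 2015534/(-19 + 2*(sqrt(-453 - 1071))**2) - 1526842/(-3226086) = 2015534/(-19 + 2*(sqrt(-1524))**2) - 1526842*(-1/3226086) = 2015534/(-19 + 2*(2*I*sqrt(381))**2) + 763421/1613043 = 2015534/(-19 + 2*(-1524)) + 763421/1613043 = 2015534/(-19 - 3048) + 763421/1613043 = 2015534/(-3067) + 763421/1613043 = 2015534*(-1/3067) + 763421/1613043 = -2015534/3067 + 763421/1613043 = -3248801597755/4947202881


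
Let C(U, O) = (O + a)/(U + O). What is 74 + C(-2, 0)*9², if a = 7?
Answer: -419/2 ≈ -209.50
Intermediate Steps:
C(U, O) = (7 + O)/(O + U) (C(U, O) = (O + 7)/(U + O) = (7 + O)/(O + U))
74 + C(-2, 0)*9² = 74 + ((7 + 0)/(0 - 2))*9² = 74 + (7/(-2))*81 = 74 - ½*7*81 = 74 - 7/2*81 = 74 - 567/2 = -419/2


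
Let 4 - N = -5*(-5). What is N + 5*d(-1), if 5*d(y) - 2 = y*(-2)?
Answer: -17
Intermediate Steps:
N = -21 (N = 4 - (-5)*(-5) = 4 - 1*25 = 4 - 25 = -21)
d(y) = 2/5 - 2*y/5 (d(y) = 2/5 + (y*(-2))/5 = 2/5 + (-2*y)/5 = 2/5 - 2*y/5)
N + 5*d(-1) = -21 + 5*(2/5 - 2/5*(-1)) = -21 + 5*(2/5 + 2/5) = -21 + 5*(4/5) = -21 + 4 = -17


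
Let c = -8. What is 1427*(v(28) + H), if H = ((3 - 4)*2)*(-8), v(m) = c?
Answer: 11416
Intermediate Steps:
v(m) = -8
H = 16 (H = -1*2*(-8) = -2*(-8) = 16)
1427*(v(28) + H) = 1427*(-8 + 16) = 1427*8 = 11416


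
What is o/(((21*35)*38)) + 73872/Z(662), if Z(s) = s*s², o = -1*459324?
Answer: -2776164170544/168812136605 ≈ -16.445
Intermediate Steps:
o = -459324
Z(s) = s³
o/(((21*35)*38)) + 73872/Z(662) = -459324/((21*35)*38) + 73872/(662³) = -459324/(735*38) + 73872/290117528 = -459324/27930 + 73872*(1/290117528) = -459324*1/27930 + 9234/36264691 = -76554/4655 + 9234/36264691 = -2776164170544/168812136605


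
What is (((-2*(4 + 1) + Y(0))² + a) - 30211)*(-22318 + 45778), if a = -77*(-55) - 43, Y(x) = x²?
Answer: -608059740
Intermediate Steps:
a = 4192 (a = 4235 - 43 = 4192)
(((-2*(4 + 1) + Y(0))² + a) - 30211)*(-22318 + 45778) = (((-2*(4 + 1) + 0²)² + 4192) - 30211)*(-22318 + 45778) = (((-2*5 + 0)² + 4192) - 30211)*23460 = (((-10 + 0)² + 4192) - 30211)*23460 = (((-10)² + 4192) - 30211)*23460 = ((100 + 4192) - 30211)*23460 = (4292 - 30211)*23460 = -25919*23460 = -608059740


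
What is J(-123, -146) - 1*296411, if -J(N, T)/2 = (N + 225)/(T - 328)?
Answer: -23416435/79 ≈ -2.9641e+5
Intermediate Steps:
J(N, T) = -2*(225 + N)/(-328 + T) (J(N, T) = -2*(N + 225)/(T - 328) = -2*(225 + N)/(-328 + T))
J(-123, -146) - 1*296411 = 2*(-225 - 1*(-123))/(-328 - 146) - 1*296411 = 2*(-225 + 123)/(-474) - 296411 = 2*(-1/474)*(-102) - 296411 = 34/79 - 296411 = -23416435/79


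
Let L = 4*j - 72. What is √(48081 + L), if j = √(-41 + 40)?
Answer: √(48009 + 4*I) ≈ 219.11 + 0.0091*I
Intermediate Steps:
j = I (j = √(-1) = I ≈ 1.0*I)
L = -72 + 4*I (L = 4*I - 72 = -72 + 4*I ≈ -72.0 + 4.0*I)
√(48081 + L) = √(48081 + (-72 + 4*I)) = √(48009 + 4*I)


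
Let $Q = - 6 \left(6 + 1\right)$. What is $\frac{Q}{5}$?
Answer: $- \frac{42}{5} \approx -8.4$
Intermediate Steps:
$Q = -42$ ($Q = \left(-6\right) 7 = -42$)
$\frac{Q}{5} = - \frac{42}{5}$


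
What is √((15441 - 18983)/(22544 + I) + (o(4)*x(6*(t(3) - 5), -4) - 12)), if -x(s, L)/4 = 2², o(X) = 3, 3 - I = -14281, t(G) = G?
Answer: I*√18711786/558 ≈ 7.7522*I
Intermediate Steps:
I = 14284 (I = 3 - 1*(-14281) = 3 + 14281 = 14284)
x(s, L) = -16 (x(s, L) = -4*2² = -4*4 = -16)
√((15441 - 18983)/(22544 + I) + (o(4)*x(6*(t(3) - 5), -4) - 12)) = √((15441 - 18983)/(22544 + 14284) + (3*(-16) - 12)) = √(-3542/36828 + (-48 - 12)) = √(-3542*1/36828 - 60) = √(-161/1674 - 60) = √(-100601/1674) = I*√18711786/558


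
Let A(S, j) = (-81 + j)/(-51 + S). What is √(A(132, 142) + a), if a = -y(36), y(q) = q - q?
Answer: √61/9 ≈ 0.86781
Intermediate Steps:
A(S, j) = (-81 + j)/(-51 + S)
y(q) = 0
a = 0 (a = -1*0 = 0)
√(A(132, 142) + a) = √((-81 + 142)/(-51 + 132) + 0) = √(61/81 + 0) = √(61/81) = √61/9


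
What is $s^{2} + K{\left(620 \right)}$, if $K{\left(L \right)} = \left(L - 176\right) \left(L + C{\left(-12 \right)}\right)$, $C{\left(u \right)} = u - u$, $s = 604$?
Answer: $640096$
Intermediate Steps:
$C{\left(u \right)} = 0$
$K{\left(L \right)} = L \left(-176 + L\right)$ ($K{\left(L \right)} = \left(L - 176\right) \left(L + 0\right) = \left(-176 + L\right) L = L \left(-176 + L\right)$)
$s^{2} + K{\left(620 \right)} = 604^{2} + 620 \left(-176 + 620\right) = 364816 + 620 \cdot 444 = 364816 + 275280 = 640096$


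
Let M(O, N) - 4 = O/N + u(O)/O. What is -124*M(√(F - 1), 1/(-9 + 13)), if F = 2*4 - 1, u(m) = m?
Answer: -620 - 496*√6 ≈ -1834.9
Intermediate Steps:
F = 7 (F = 8 - 1 = 7)
M(O, N) = 5 + O/N (M(O, N) = 4 + (O/N + O/O) = 4 + (O/N + 1) = 4 + (1 + O/N) = 5 + O/N)
-124*M(√(F - 1), 1/(-9 + 13)) = -124*(5 + √(7 - 1)/(1/(-9 + 13))) = -124*(5 + √6/(1/4)) = -124*(5 + √6/(¼)) = -124*(5 + √6*4) = -124*(5 + 4*√6) = -620 - 496*√6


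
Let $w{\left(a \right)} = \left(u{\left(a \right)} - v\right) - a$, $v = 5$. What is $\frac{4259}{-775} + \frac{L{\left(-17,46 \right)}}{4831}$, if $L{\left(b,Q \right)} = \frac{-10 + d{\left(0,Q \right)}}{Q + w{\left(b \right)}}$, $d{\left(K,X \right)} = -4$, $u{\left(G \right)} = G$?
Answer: $- \frac{843595239}{153505025} \approx -5.4956$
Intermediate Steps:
$w{\left(a \right)} = -5$ ($w{\left(a \right)} = \left(a - 5\right) - a = \left(-5 + a\right) - a = -5$)
$L{\left(b,Q \right)} = - \frac{14}{-5 + Q}$ ($L{\left(b,Q \right)} = \frac{-10 - 4}{Q - 5} = - \frac{14}{-5 + Q}$)
$\frac{4259}{-775} + \frac{L{\left(-17,46 \right)}}{4831} = \frac{4259}{-775} + \frac{\left(-14\right) \frac{1}{-5 + 46}}{4831} = 4259 \left(- \frac{1}{775}\right) + - \frac{14}{41} \cdot \frac{1}{4831} = - \frac{4259}{775} + \left(-14\right) \frac{1}{41} \cdot \frac{1}{4831} = - \frac{4259}{775} - \frac{14}{198071} = - \frac{843595239}{153505025}$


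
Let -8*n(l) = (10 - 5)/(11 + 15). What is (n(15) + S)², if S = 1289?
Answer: 71881363449/43264 ≈ 1.6615e+6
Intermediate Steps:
n(l) = -5/208 (n(l) = -(10 - 5)/(8*(11 + 15)) = -5/(8*26) = -⅛*5/26 = -5/208)
(n(15) + S)² = (-5/208 + 1289)² = (268107/208)² = 71881363449/43264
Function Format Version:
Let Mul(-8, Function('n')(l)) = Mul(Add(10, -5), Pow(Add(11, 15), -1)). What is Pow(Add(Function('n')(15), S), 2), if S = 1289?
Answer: Rational(71881363449, 43264) ≈ 1.6615e+6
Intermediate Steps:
Function('n')(l) = Rational(-5, 208) (Function('n')(l) = Mul(Rational(-1, 8), Mul(Add(10, -5), Pow(Add(11, 15), -1))) = Mul(Rational(-1, 8), Mul(5, Pow(26, -1))) = Mul(Rational(-1, 8), Mul(5, Rational(1, 26))) = Mul(Rational(-1, 8), Rational(5, 26)) = Rational(-5, 208))
Pow(Add(Function('n')(15), S), 2) = Pow(Add(Rational(-5, 208), 1289), 2) = Pow(Rational(268107, 208), 2) = Rational(71881363449, 43264)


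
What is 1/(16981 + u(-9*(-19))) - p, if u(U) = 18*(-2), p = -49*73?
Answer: 60612266/16945 ≈ 3577.0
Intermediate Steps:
p = -3577
u(U) = -36
1/(16981 + u(-9*(-19))) - p = 1/(16981 - 36) - 1*(-3577) = 1/16945 + 3577 = 60612266/16945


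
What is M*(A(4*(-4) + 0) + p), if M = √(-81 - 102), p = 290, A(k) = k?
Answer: 274*I*√183 ≈ 3706.6*I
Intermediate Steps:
M = I*√183 (M = √(-183) = I*√183 ≈ 13.528*I)
M*(A(4*(-4) + 0) + p) = (I*√183)*((4*(-4) + 0) + 290) = (I*√183)*((-16 + 0) + 290) = (I*√183)*(-16 + 290) = (I*√183)*274 = 274*I*√183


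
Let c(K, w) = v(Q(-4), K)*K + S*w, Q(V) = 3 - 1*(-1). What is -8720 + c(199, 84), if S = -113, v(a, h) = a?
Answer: -17416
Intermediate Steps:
Q(V) = 4 (Q(V) = 3 + 1 = 4)
c(K, w) = -113*w + 4*K (c(K, w) = 4*K - 113*w = -113*w + 4*K)
-8720 + c(199, 84) = -8720 + (-113*84 + 4*199) = -8720 + (-9492 + 796) = -8720 - 8696 = -17416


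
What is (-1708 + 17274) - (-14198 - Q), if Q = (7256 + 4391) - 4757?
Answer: 36654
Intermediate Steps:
Q = 6890 (Q = 11647 - 4757 = 6890)
(-1708 + 17274) - (-14198 - Q) = (-1708 + 17274) - (-14198 - 1*6890) = 15566 - (-14198 - 6890) = 15566 - 1*(-21088) = 15566 + 21088 = 36654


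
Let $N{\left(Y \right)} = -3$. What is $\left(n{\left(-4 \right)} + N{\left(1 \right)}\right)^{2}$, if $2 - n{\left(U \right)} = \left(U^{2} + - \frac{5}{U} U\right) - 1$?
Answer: $121$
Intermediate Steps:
$n{\left(U \right)} = 8 - U^{2}$ ($n{\left(U \right)} = 2 - \left(\left(U^{2} + - \frac{5}{U} U\right) - 1\right) = 2 - \left(\left(U^{2} - 5\right) - 1\right) = 2 - \left(\left(-5 + U^{2}\right) - 1\right) = 2 - \left(-6 + U^{2}\right) = 8 - U^{2}$)
$\left(n{\left(-4 \right)} + N{\left(1 \right)}\right)^{2} = \left(\left(8 - \left(-4\right)^{2}\right) - 3\right)^{2} = \left(\left(8 - 16\right) - 3\right)^{2} = \left(-8 - 3\right)^{2} = \left(-11\right)^{2} = 121$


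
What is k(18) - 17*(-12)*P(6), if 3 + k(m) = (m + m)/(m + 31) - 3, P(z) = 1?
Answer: 9738/49 ≈ 198.73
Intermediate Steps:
k(m) = -6 + 2*m/(31 + m) (k(m) = -3 + ((m + m)/(m + 31) - 3) = -3 + ((2*m)/(31 + m) - 3) = -3 + (2*m/(31 + m) - 3) = -3 + (-3 + 2*m/(31 + m)) = -6 + 2*m/(31 + m))
k(18) - 17*(-12)*P(6) = 2*(-93 - 2*18)/(31 + 18) - 17*(-12) = 2*(-93 - 36)/49 - (-204) = 2*(1/49)*(-129) - 1*(-204) = -258/49 + 204 = 9738/49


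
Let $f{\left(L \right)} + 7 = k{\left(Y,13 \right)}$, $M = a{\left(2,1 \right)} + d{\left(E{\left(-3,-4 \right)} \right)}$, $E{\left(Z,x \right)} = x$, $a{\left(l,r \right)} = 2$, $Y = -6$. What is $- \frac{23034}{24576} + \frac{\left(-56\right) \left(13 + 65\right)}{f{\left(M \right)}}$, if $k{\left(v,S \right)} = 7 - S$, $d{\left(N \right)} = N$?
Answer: $\frac{1372417}{4096} \approx 335.06$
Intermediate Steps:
$M = -2$ ($M = 2 - 4 = -2$)
$f{\left(L \right)} = -13$ ($f{\left(L \right)} = -7 + \left(7 - 13\right) = -7 - 6 = -13$)
$- \frac{23034}{24576} + \frac{\left(-56\right) \left(13 + 65\right)}{f{\left(M \right)}} = - \frac{23034}{24576} + \frac{\left(-56\right) \left(13 + 65\right)}{-13} = \left(-23034\right) \frac{1}{24576} + \left(-56\right) 78 \left(- \frac{1}{13}\right) = - \frac{3839}{4096} - -336 = - \frac{3839}{4096} + 336 = \frac{1372417}{4096}$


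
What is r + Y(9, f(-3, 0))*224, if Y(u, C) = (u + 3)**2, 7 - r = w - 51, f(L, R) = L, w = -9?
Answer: 32323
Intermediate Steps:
r = 67 (r = 7 - (-9 - 51) = 7 - 1*(-60) = 7 + 60 = 67)
Y(u, C) = (3 + u)**2
r + Y(9, f(-3, 0))*224 = 67 + (3 + 9)**2*224 = 67 + 12**2*224 = 67 + 144*224 = 67 + 32256 = 32323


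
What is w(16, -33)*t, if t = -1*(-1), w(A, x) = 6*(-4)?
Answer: -24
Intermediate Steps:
w(A, x) = -24
t = 1
w(16, -33)*t = -24*1 = -24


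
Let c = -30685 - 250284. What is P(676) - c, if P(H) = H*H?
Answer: 737945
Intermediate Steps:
c = -280969
P(H) = H**2
P(676) - c = 676**2 - 1*(-280969) = 456976 + 280969 = 737945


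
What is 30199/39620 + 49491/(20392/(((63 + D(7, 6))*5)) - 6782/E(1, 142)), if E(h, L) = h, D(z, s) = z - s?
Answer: -2604367753/394337860 ≈ -6.6044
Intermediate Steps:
30199/39620 + 49491/(20392/(((63 + D(7, 6))*5)) - 6782/E(1, 142)) = 30199/39620 + 49491/(20392/(((63 + (7 - 1*6))*5)) - 6782/1) = 30199*(1/39620) + 49491/(20392/(((63 + (7 - 6))*5)) - 6782*1) = 30199/39620 + 49491/(20392/(((63 + 1)*5)) - 6782) = 30199/39620 + 49491/(20392/((64*5)) - 6782) = 30199/39620 + 49491/(20392/320 - 6782) = 30199/39620 + 49491/(20392*(1/320) - 6782) = 30199/39620 + 49491/(2549/40 - 6782) = 30199/39620 + 49491/(-268731/40) = 30199/39620 + 49491*(-40/268731) = 30199/39620 - 73320/9953 = -2604367753/394337860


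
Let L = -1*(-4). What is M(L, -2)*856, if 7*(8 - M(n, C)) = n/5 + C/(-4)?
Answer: 234116/35 ≈ 6689.0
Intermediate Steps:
L = 4
M(n, C) = 8 - n/35 + C/28 (M(n, C) = 8 - (n/5 + C/(-4))/7 = 8 - (n*(⅕) + C*(-¼))/7 = 8 - (n/5 - C/4)/7 = 8 - (-C/4 + n/5)/7 = 8 + (-n/35 + C/28) = 8 - n/35 + C/28)
M(L, -2)*856 = (8 - 1/35*4 + (1/28)*(-2))*856 = (8 - 4/35 - 1/14)*856 = (547/70)*856 = 234116/35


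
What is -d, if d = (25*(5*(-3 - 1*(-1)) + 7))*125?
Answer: 9375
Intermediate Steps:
d = -9375 (d = (25*(5*(-3 + 1) + 7))*125 = (25*(5*(-2) + 7))*125 = (25*(-10 + 7))*125 = (25*(-3))*125 = -75*125 = -9375)
-d = -1*(-9375) = 9375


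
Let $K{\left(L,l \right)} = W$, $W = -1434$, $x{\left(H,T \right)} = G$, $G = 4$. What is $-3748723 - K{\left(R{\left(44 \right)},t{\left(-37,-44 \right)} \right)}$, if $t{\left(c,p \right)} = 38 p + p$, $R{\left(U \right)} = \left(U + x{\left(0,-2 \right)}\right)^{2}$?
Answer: $-3747289$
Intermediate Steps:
$x{\left(H,T \right)} = 4$
$R{\left(U \right)} = \left(4 + U\right)^{2}$ ($R{\left(U \right)} = \left(U + 4\right)^{2} = \left(4 + U\right)^{2}$)
$t{\left(c,p \right)} = 39 p$
$K{\left(L,l \right)} = -1434$
$-3748723 - K{\left(R{\left(44 \right)},t{\left(-37,-44 \right)} \right)} = -3748723 - -1434 = -3748723 + 1434 = -3747289$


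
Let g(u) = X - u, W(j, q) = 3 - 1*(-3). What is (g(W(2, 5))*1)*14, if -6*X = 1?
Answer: -259/3 ≈ -86.333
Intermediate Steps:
X = -⅙ (X = -⅙*1 = -⅙ ≈ -0.16667)
W(j, q) = 6 (W(j, q) = 3 + 3 = 6)
g(u) = -⅙ - u
(g(W(2, 5))*1)*14 = ((-⅙ - 1*6)*1)*14 = ((-⅙ - 6)*1)*14 = -37/6*1*14 = -37/6*14 = -259/3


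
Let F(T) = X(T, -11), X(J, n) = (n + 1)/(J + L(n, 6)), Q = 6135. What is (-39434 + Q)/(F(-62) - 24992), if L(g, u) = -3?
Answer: 432887/324894 ≈ 1.3324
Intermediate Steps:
X(J, n) = (1 + n)/(-3 + J) (X(J, n) = (n + 1)/(J - 3) = (1 + n)/(-3 + J))
F(T) = -10/(-3 + T) (F(T) = (1 - 11)/(-3 + T) = -10/(-3 + T))
(-39434 + Q)/(F(-62) - 24992) = (-39434 + 6135)/(-10/(-3 - 62) - 24992) = -33299/(-10/(-65) - 24992) = -33299/(-10*(-1/65) - 24992) = -33299/(2/13 - 24992) = -33299/(-324894/13) = -33299*(-13/324894) = 432887/324894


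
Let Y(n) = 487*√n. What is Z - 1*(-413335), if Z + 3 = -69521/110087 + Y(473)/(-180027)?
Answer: 45502410363/110087 - 487*√473/180027 ≈ 4.1333e+5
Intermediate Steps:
Z = -399782/110087 - 487*√473/180027 (Z = -3 + (-69521/110087 + (487*√473)/(-180027)) = -3 + (-69521*1/110087 + (487*√473)*(-1/180027)) = -3 + (-69521/110087 - 487*√473/180027) = -399782/110087 - 487*√473/180027 ≈ -3.6903)
Z - 1*(-413335) = (-399782/110087 - 487*√473/180027) - 1*(-413335) = (-399782/110087 - 487*√473/180027) + 413335 = 45502410363/110087 - 487*√473/180027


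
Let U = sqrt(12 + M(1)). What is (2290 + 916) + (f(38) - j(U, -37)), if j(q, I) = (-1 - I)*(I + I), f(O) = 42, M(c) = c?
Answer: 5912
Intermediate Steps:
U = sqrt(13) (U = sqrt(12 + 1) = sqrt(13) ≈ 3.6056)
j(q, I) = 2*I*(-1 - I) (j(q, I) = (-1 - I)*(2*I) = 2*I*(-1 - I))
(2290 + 916) + (f(38) - j(U, -37)) = (2290 + 916) + (42 - (-2)*(-37)*(1 - 37)) = 3206 + (42 - (-2)*(-37)*(-36)) = 3206 + (42 - 1*(-2664)) = 3206 + (42 + 2664) = 3206 + 2706 = 5912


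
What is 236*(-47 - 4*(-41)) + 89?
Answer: 27701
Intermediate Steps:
236*(-47 - 4*(-41)) + 89 = 236*(-47 + 164) + 89 = 236*117 + 89 = 27612 + 89 = 27701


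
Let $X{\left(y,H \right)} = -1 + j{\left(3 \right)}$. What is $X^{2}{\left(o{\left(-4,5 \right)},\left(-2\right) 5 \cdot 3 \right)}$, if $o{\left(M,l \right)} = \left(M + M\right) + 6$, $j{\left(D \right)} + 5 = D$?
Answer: $9$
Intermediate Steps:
$j{\left(D \right)} = -5 + D$
$o{\left(M,l \right)} = 6 + 2 M$ ($o{\left(M,l \right)} = 2 M + 6 = 6 + 2 M$)
$X{\left(y,H \right)} = -3$ ($X{\left(y,H \right)} = -1 + \left(-5 + 3\right) = -1 - 2 = -3$)
$X^{2}{\left(o{\left(-4,5 \right)},\left(-2\right) 5 \cdot 3 \right)} = \left(-3\right)^{2} = 9$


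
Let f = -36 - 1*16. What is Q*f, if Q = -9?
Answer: 468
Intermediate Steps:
f = -52 (f = -36 - 16 = -52)
Q*f = -9*(-52) = 468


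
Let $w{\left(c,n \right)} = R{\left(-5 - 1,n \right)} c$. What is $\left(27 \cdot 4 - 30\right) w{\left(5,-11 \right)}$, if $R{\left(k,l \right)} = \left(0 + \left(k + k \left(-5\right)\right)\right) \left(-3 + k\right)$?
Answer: $-84240$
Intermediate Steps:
$R{\left(k,l \right)} = - 4 k \left(-3 + k\right)$ ($R{\left(k,l \right)} = \left(0 + \left(k - 5 k\right)\right) \left(-3 + k\right) = \left(0 - 4 k\right) \left(-3 + k\right) = - 4 k \left(-3 + k\right)$)
$w{\left(c,n \right)} = - 216 c$ ($w{\left(c,n \right)} = 4 \left(-5 - 1\right) \left(3 - \left(-5 - 1\right)\right) c = 4 \left(-6\right) \left(3 - -6\right) c = 4 \left(-6\right) \left(3 + 6\right) c = 4 \left(-6\right) 9 c = - 216 c$)
$\left(27 \cdot 4 - 30\right) w{\left(5,-11 \right)} = \left(27 \cdot 4 - 30\right) \left(\left(-216\right) 5\right) = \left(108 - 30\right) \left(-1080\right) = 78 \left(-1080\right) = -84240$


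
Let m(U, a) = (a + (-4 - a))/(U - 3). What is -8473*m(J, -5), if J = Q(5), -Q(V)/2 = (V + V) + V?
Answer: -33892/33 ≈ -1027.0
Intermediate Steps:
Q(V) = -6*V (Q(V) = -2*((V + V) + V) = -2*(2*V + V) = -6*V)
J = -30 (J = -6*5 = -30)
m(U, a) = -4/(-3 + U)
-8473*m(J, -5) = -(-33892)/(-3 - 30) = -(-33892)/(-33) = -(-33892)*(-1)/33 = -8473*4/33 = -33892/33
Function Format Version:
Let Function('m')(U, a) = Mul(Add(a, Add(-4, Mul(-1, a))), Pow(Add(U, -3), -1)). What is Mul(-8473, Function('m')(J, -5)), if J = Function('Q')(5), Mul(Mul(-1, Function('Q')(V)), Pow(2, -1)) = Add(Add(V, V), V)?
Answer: Rational(-33892, 33) ≈ -1027.0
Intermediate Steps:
Function('Q')(V) = Mul(-6, V) (Function('Q')(V) = Mul(-2, Add(Add(V, V), V)) = Mul(-2, Add(Mul(2, V), V)) = Mul(-2, Mul(3, V)) = Mul(-6, V))
J = -30 (J = Mul(-6, 5) = -30)
Function('m')(U, a) = Mul(-4, Pow(Add(-3, U), -1))
Mul(-8473, Function('m')(J, -5)) = Mul(-8473, Mul(-4, Pow(Add(-3, -30), -1))) = Mul(-8473, Mul(-4, Pow(-33, -1))) = Mul(-8473, Mul(-4, Rational(-1, 33))) = Mul(-8473, Rational(4, 33)) = Rational(-33892, 33)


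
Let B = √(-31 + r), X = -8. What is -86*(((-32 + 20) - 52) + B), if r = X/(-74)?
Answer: 5504 - 258*I*√4699/37 ≈ 5504.0 - 477.99*I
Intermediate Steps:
r = 4/37 (r = -8/(-74) = -8*(-1/74) = 4/37 ≈ 0.10811)
B = 3*I*√4699/37 (B = √(-31 + 4/37) = √(-1143/37) = 3*I*√4699/37 ≈ 5.558*I)
-86*(((-32 + 20) - 52) + B) = -86*(((-32 + 20) - 52) + 3*I*√4699/37) = -86*((-12 - 52) + 3*I*√4699/37) = -86*(-64 + 3*I*√4699/37) = 5504 - 258*I*√4699/37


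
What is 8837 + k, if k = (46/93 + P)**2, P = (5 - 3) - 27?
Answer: 81625054/8649 ≈ 9437.5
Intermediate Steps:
P = -25 (P = 2 - 27 = -25)
k = 5193841/8649 (k = (46/93 - 25)**2 = (-2279/93)**2 = 5193841/8649 ≈ 600.51)
8837 + k = 8837 + 5193841/8649 = 81625054/8649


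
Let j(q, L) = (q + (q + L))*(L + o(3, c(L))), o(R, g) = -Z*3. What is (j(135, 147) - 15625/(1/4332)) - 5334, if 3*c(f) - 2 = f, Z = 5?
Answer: -67637790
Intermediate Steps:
c(f) = ⅔ + f/3
o(R, g) = -15 (o(R, g) = -1*5*3 = -5*3 = -15)
j(q, L) = (-15 + L)*(L + 2*q) (j(q, L) = (q + (q + L))*(L - 15) = (q + (L + q))*(-15 + L) = (L + 2*q)*(-15 + L) = (-15 + L)*(L + 2*q))
(j(135, 147) - 15625/(1/4332)) - 5334 = ((147² - 30*135 - 15*147 + 2*147*135) - 15625/(1/4332)) - 5334 = ((21609 - 4050 - 2205 + 39690) - 15625/1/4332) - 5334 = (55044 - 15625*4332) - 5334 = (55044 - 67687500) - 5334 = -67632456 - 5334 = -67637790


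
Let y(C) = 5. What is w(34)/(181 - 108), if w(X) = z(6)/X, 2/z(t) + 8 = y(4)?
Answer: -1/3723 ≈ -0.00026860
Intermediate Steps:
z(t) = -⅔ (z(t) = 2/(-8 + 5) = 2/(-3) = 2*(-⅓) = -⅔)
w(X) = -2/(3*X)
w(34)/(181 - 108) = (-⅔/34)/(181 - 108) = -⅔*1/34/73 = -1/51*1/73 = -1/3723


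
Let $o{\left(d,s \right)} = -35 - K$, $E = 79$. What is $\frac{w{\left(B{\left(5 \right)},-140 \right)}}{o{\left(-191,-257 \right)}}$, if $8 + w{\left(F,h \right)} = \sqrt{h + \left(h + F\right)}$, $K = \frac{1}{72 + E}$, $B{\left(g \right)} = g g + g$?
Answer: $\frac{604}{2643} - \frac{755 i \sqrt{10}}{5286} \approx 0.22853 - 0.45167 i$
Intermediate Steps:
$B{\left(g \right)} = g + g^{2}$ ($B{\left(g \right)} = g^{2} + g = g + g^{2}$)
$K = \frac{1}{151}$ ($K = \frac{1}{72 + 79} = \frac{1}{151} \approx 0.0066225$)
$o{\left(d,s \right)} = - \frac{5286}{151}$ ($o{\left(d,s \right)} = -35 - \frac{1}{151} = - \frac{5286}{151}$)
$w{\left(F,h \right)} = -8 + \sqrt{F + 2 h}$ ($w{\left(F,h \right)} = -8 + \sqrt{h + \left(h + F\right)} = -8 + \sqrt{h + \left(F + h\right)} = -8 + \sqrt{F + 2 h}$)
$\frac{w{\left(B{\left(5 \right)},-140 \right)}}{o{\left(-191,-257 \right)}} = \frac{-8 + \sqrt{5 \left(1 + 5\right) + 2 \left(-140\right)}}{- \frac{5286}{151}} = \left(-8 + \sqrt{5 \cdot 6 - 280}\right) \left(- \frac{151}{5286}\right) = \left(-8 + \sqrt{30 - 280}\right) \left(- \frac{151}{5286}\right) = \left(-8 + \sqrt{-250}\right) \left(- \frac{151}{5286}\right) = \left(-8 + 5 i \sqrt{10}\right) \left(- \frac{151}{5286}\right) = \frac{604}{2643} - \frac{755 i \sqrt{10}}{5286}$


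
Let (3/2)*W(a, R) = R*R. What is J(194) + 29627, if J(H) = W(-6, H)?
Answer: 164153/3 ≈ 54718.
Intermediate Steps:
W(a, R) = 2*R**2/3 (W(a, R) = 2*(R*R)/3 = 2*R**2/3)
J(H) = 2*H**2/3
J(194) + 29627 = (2/3)*194**2 + 29627 = (2/3)*37636 + 29627 = 75272/3 + 29627 = 164153/3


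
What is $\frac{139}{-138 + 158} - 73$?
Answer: $- \frac{1321}{20} \approx -66.05$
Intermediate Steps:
$\frac{139}{-138 + 158} - 73 = \frac{139}{20} - 73 = - \frac{1321}{20}$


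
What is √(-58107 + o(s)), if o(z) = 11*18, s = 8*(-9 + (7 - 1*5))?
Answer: I*√57909 ≈ 240.64*I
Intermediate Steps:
s = -56 (s = 8*(-9 + (7 - 5)) = 8*(-9 + 2) = 8*(-7) = -56)
o(z) = 198
√(-58107 + o(s)) = √(-58107 + 198) = √(-57909) = I*√57909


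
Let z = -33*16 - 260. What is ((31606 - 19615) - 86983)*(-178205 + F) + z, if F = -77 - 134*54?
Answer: 13912365068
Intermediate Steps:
z = -788 (z = -528 - 260 = -788)
F = -7313 (F = -77 - 7236 = -7313)
((31606 - 19615) - 86983)*(-178205 + F) + z = ((31606 - 19615) - 86983)*(-178205 - 7313) - 788 = (11991 - 86983)*(-185518) - 788 = -74992*(-185518) - 788 = 13912365856 - 788 = 13912365068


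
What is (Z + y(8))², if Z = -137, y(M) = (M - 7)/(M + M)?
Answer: 4800481/256 ≈ 18752.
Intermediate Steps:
y(M) = (-7 + M)/(2*M) (y(M) = (-7 + M)/((2*M)) = (-7 + M)*(1/(2*M)) = (-7 + M)/(2*M))
(Z + y(8))² = (-137 + (½)*(-7 + 8)/8)² = (-137 + (½)*(⅛)*1)² = (-137 + 1/16)² = (-2191/16)² = 4800481/256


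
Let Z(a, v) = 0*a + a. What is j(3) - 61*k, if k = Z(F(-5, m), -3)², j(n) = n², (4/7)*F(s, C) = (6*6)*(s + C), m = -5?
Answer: -24210891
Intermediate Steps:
F(s, C) = 63*C + 63*s (F(s, C) = 7*((6*6)*(s + C))/4 = 7*(36*(C + s))/4 = 7*(36*C + 36*s)/4 = 63*C + 63*s)
Z(a, v) = a (Z(a, v) = 0 + a = a)
k = 396900 (k = (63*(-5) + 63*(-5))² = (-315 - 315)² = (-630)² = 396900)
j(3) - 61*k = 3² - 61*396900 = 9 - 24210900 = -24210891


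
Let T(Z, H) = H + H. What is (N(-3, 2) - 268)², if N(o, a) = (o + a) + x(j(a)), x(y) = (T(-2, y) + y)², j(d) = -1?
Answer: 67600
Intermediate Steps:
T(Z, H) = 2*H
x(y) = 9*y² (x(y) = (2*y + y)² = (3*y)² = 9*y²)
N(o, a) = 9 + a + o (N(o, a) = (o + a) + 9*(-1)² = (a + o) + 9*1 = (a + o) + 9 = 9 + a + o)
(N(-3, 2) - 268)² = ((9 + 2 - 3) - 268)² = (8 - 268)² = (-260)² = 67600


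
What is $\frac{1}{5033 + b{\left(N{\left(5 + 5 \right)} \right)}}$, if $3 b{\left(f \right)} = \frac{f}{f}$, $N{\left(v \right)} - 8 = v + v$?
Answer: $\frac{3}{15100} \approx 0.00019868$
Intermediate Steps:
$N{\left(v \right)} = 8 + 2 v$ ($N{\left(v \right)} = 8 + \left(v + v\right) = 8 + 2 v$)
$b{\left(f \right)} = \frac{1}{3}$ ($b{\left(f \right)} = \frac{f \frac{1}{f}}{3} = \frac{1}{3} \cdot 1 = \frac{1}{3}$)
$\frac{1}{5033 + b{\left(N{\left(5 + 5 \right)} \right)}} = \frac{1}{5033 + \frac{1}{3}} = \frac{1}{\frac{15100}{3}} = \frac{3}{15100}$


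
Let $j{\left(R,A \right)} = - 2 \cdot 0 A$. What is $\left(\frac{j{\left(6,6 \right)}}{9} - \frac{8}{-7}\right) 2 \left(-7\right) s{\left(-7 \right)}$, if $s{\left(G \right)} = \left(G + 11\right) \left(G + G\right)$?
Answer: $896$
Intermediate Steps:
$s{\left(G \right)} = 2 G \left(11 + G\right)$ ($s{\left(G \right)} = \left(11 + G\right) 2 G = 2 G \left(11 + G\right)$)
$j{\left(R,A \right)} = 0$ ($j{\left(R,A \right)} = \left(-2\right) 0 = 0$)
$\left(\frac{j{\left(6,6 \right)}}{9} - \frac{8}{-7}\right) 2 \left(-7\right) s{\left(-7 \right)} = \left(\frac{0}{9} - \frac{8}{-7}\right) 2 \left(-7\right) 2 \left(-7\right) \left(11 - 7\right) = \left(0 \cdot \frac{1}{9} - - \frac{8}{7}\right) 2 \left(-7\right) 2 \left(-7\right) 4 = \left(0 + \frac{8}{7}\right) 2 \left(-7\right) \left(-56\right) = \frac{8}{7} \cdot 2 \left(-7\right) \left(-56\right) = \frac{16}{7} \left(-7\right) \left(-56\right) = \left(-16\right) \left(-56\right) = 896$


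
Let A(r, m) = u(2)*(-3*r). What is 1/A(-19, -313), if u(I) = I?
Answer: 1/114 ≈ 0.0087719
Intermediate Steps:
A(r, m) = -6*r (A(r, m) = 2*(-3*r) = -6*r)
1/A(-19, -313) = 1/(-6*(-19)) = 1/114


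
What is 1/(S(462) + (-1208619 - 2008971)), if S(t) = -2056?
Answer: -1/3219646 ≈ -3.1059e-7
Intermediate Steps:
1/(S(462) + (-1208619 - 2008971)) = 1/(-2056 + (-1208619 - 2008971)) = 1/(-2056 - 3217590) = 1/(-3219646) = -1/3219646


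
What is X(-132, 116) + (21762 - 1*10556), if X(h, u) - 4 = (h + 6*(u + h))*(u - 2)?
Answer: -14782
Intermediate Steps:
X(h, u) = 4 + (-2 + u)*(6*u + 7*h) (X(h, u) = 4 + (h + 6*(u + h))*(u - 2) = 4 + (h + 6*(h + u))*(-2 + u) = 4 + (h + (6*h + 6*u))*(-2 + u) = 4 + (6*u + 7*h)*(-2 + u) = 4 + (-2 + u)*(6*u + 7*h))
X(-132, 116) + (21762 - 1*10556) = (4 - 14*(-132) - 12*116 + 6*116² + 7*(-132)*116) + (21762 - 1*10556) = (4 + 1848 - 1392 + 6*13456 - 107184) + (21762 - 10556) = (4 + 1848 - 1392 + 80736 - 107184) + 11206 = -25988 + 11206 = -14782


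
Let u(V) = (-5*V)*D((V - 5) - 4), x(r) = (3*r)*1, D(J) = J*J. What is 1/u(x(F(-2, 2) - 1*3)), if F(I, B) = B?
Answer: 1/2160 ≈ 0.00046296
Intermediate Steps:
D(J) = J²
x(r) = 3*r
u(V) = -5*V*(-9 + V)² (u(V) = (-5*V)*((V - 5) - 4)² = (-5*V)*((-5 + V) - 4)² = (-5*V)*(-9 + V)² = -5*V*(-9 + V)²)
1/u(x(F(-2, 2) - 1*3)) = 1/(-5*3*(2 - 1*3)*(-9 + 3*(2 - 1*3))²) = 1/(-5*3*(2 - 3)*(-9 + 3*(2 - 3))²) = 1/(-5*3*(-1)*(-9 + 3*(-1))²) = 1/(-5*(-3)*(-9 - 3)²) = 1/(-5*(-3)*(-12)²) = 1/(-5*(-3)*144) = 1/2160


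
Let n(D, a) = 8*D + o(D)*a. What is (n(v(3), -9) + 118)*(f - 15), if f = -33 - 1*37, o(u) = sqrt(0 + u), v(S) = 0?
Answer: -10030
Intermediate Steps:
o(u) = sqrt(u)
f = -70 (f = -33 - 37 = -70)
n(D, a) = 8*D + a*sqrt(D) (n(D, a) = 8*D + sqrt(D)*a = 8*D + a*sqrt(D))
(n(v(3), -9) + 118)*(f - 15) = ((8*0 - 9*sqrt(0)) + 118)*(-70 - 15) = ((0 - 9*0) + 118)*(-85) = ((0 + 0) + 118)*(-85) = (0 + 118)*(-85) = 118*(-85) = -10030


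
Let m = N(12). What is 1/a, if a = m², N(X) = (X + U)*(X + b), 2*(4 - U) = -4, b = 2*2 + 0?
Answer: 1/82944 ≈ 1.2056e-5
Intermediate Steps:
b = 4 (b = 4 + 0 = 4)
U = 6 (U = 4 - ½*(-4) = 4 + 2 = 6)
N(X) = (4 + X)*(6 + X) (N(X) = (X + 6)*(X + 4) = (6 + X)*(4 + X) = (4 + X)*(6 + X))
m = 288 (m = 24 + 12² + 10*12 = 24 + 144 + 120 = 288)
a = 82944 (a = 288² = 82944)
1/a = 1/82944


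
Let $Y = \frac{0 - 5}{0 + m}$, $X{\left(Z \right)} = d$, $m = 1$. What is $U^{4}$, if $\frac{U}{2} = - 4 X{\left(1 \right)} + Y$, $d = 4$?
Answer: $3111696$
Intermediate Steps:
$X{\left(Z \right)} = 4$
$Y = -5$ ($Y = \frac{0 - 5}{0 + 1} = - \frac{5}{1} = \left(-5\right) 1 = -5$)
$U = -42$ ($U = 2 \left(\left(-4\right) 4 - 5\right) = 2 \left(-16 - 5\right) = 2 \left(-21\right) = -42$)
$U^{4} = \left(-42\right)^{4} = 3111696$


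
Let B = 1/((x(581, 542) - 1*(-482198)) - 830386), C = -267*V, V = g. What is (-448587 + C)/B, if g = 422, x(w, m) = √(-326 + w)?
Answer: 195424345068 - 561261*√255 ≈ 1.9542e+11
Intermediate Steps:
V = 422
C = -112674 (C = -267*422 = -112674)
B = 1/(-348188 + √255) (B = 1/((√(-326 + 581) - 1*(-482198)) - 830386) = 1/((√255 + 482198) - 830386) = 1/((482198 + √255) - 830386) = 1/(-348188 + √255) ≈ -2.8721e-6)
(-448587 + C)/B = (-448587 - 112674)/(-348188/121234883089 - √255/121234883089) = -561261/(-348188/121234883089 - √255/121234883089)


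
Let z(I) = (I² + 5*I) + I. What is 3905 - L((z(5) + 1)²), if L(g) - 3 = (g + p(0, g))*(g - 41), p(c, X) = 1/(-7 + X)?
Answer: -30357617417/3129 ≈ -9.7020e+6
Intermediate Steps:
z(I) = I² + 6*I
L(g) = 3 + (-41 + g)*(g + 1/(-7 + g)) (L(g) = 3 + (g + 1/(-7 + g))*(g - 41) = 3 + (g + 1/(-7 + g))*(-41 + g) = 3 + (-41 + g)*(g + 1/(-7 + g)))
3905 - L((z(5) + 1)²) = 3905 - (-62 + ((5*(6 + 5) + 1)²)³ - 48*(5*(6 + 5) + 1)⁴ + 291*(5*(6 + 5) + 1)²)/(-7 + (5*(6 + 5) + 1)²) = 3905 - (-62 + ((5*11 + 1)²)³ - 48*(5*11 + 1)⁴ + 291*(5*11 + 1)²)/(-7 + (5*11 + 1)²) = 3905 - (-62 + ((55 + 1)²)³ - 48*(55 + 1)⁴ + 291*(55 + 1)²)/(-7 + (55 + 1)²) = 3905 - (-62 + (56²)³ - 48*(56²)² + 291*56²)/(-7 + 56²) = 3905 - (-62 + 3136³ - 48*3136² + 291*3136)/(-7 + 3136) = 3905 - (-62 + 30840979456 - 48*9834496 + 912576)/3129 = 3905 - (-62 + 30840979456 - 472055808 + 912576)/3129 = 3905 - 30369836162/3129 = -30357617417/3129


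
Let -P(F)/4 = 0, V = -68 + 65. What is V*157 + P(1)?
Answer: -471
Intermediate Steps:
V = -3
P(F) = 0 (P(F) = -4*0 = 0)
V*157 + P(1) = -3*157 + 0 = -471 + 0 = -471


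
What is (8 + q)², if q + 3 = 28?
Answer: 1089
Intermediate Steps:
q = 25 (q = -3 + 28 = 25)
(8 + q)² = (8 + 25)² = 33² = 1089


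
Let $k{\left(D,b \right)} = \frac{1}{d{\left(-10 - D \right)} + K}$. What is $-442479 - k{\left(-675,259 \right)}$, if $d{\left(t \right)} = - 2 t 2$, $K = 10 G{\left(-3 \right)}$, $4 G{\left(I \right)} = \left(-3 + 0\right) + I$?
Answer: $- \frac{1183631324}{2675} \approx -4.4248 \cdot 10^{5}$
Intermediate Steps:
$G{\left(I \right)} = - \frac{3}{4} + \frac{I}{4}$ ($G{\left(I \right)} = \frac{\left(-3 + 0\right) + I}{4} = \frac{-3 + I}{4} = - \frac{3}{4} + \frac{I}{4}$)
$K = -15$ ($K = 10 \left(- \frac{3}{4} + \frac{1}{4} \left(-3\right)\right) = 10 \left(- \frac{3}{4} - \frac{3}{4}\right) = 10 \left(- \frac{3}{2}\right) = -15$)
$d{\left(t \right)} = - 4 t$
$k{\left(D,b \right)} = \frac{1}{25 + 4 D}$ ($k{\left(D,b \right)} = \frac{1}{- 4 \left(-10 - D\right) - 15} = \frac{1}{\left(40 + 4 D\right) - 15} = \frac{1}{25 + 4 D}$)
$-442479 - k{\left(-675,259 \right)} = -442479 - \frac{1}{25 + 4 \left(-675\right)} = -442479 - \frac{1}{25 - 2700} = -442479 - \frac{1}{-2675} = -442479 - - \frac{1}{2675} = -442479 + \frac{1}{2675} = - \frac{1183631324}{2675}$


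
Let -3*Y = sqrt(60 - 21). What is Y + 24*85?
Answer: 2040 - sqrt(39)/3 ≈ 2037.9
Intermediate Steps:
Y = -sqrt(39)/3 (Y = -sqrt(60 - 21)/3 = -sqrt(39)/3 ≈ -2.0817)
Y + 24*85 = -sqrt(39)/3 + 24*85 = -sqrt(39)/3 + 2040 = 2040 - sqrt(39)/3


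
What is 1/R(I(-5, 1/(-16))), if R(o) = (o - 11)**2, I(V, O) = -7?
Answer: 1/324 ≈ 0.0030864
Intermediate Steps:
R(o) = (-11 + o)**2
1/R(I(-5, 1/(-16))) = 1/((-11 - 7)**2) = 1/((-18)**2) = 1/324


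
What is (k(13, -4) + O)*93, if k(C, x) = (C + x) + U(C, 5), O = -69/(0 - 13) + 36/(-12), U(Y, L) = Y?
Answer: 29388/13 ≈ 2260.6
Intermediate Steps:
O = 30/13 (O = -69/(-13) + 36*(-1/12) = -69*(-1/13) - 3 = 69/13 - 3 = 30/13 ≈ 2.3077)
k(C, x) = x + 2*C (k(C, x) = (C + x) + C = x + 2*C)
(k(13, -4) + O)*93 = ((-4 + 2*13) + 30/13)*93 = ((-4 + 26) + 30/13)*93 = (22 + 30/13)*93 = (316/13)*93 = 29388/13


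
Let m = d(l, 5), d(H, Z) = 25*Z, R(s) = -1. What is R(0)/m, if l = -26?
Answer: -1/125 ≈ -0.0080000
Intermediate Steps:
m = 125 (m = 25*5 = 125)
R(0)/m = -1/125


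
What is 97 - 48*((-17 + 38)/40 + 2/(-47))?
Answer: 17353/235 ≈ 73.843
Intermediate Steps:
97 - 48*((-17 + 38)/40 + 2/(-47)) = 97 - 48*(21*(1/40) + 2*(-1/47)) = 97 - 48*(21/40 - 2/47) = 97 - 48*907/1880 = 97 - 5442/235 = 17353/235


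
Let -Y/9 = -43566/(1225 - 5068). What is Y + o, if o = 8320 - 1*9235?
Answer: -434271/427 ≈ -1017.0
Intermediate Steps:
Y = -43566/427 (Y = -(-392094)/(1225 - 5068) = -(-392094)/(-3843) = -(-392094)*(-1)/3843 = -9*14522/1281 = -43566/427 ≈ -102.03)
o = -915 (o = 8320 - 9235 = -915)
Y + o = -43566/427 - 915 = -434271/427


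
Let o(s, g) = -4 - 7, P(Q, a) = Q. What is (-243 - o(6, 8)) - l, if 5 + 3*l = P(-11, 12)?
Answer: -680/3 ≈ -226.67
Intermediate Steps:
o(s, g) = -11
l = -16/3 (l = -5/3 + (⅓)*(-11) = -5/3 - 11/3 = -16/3 ≈ -5.3333)
(-243 - o(6, 8)) - l = (-243 - 1*(-11)) - 1*(-16/3) = (-243 + 11) + 16/3 = -232 + 16/3 = -680/3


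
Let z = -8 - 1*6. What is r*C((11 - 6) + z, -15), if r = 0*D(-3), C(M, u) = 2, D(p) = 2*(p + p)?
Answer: 0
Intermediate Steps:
z = -14 (z = -8 - 6 = -14)
D(p) = 4*p (D(p) = 2*(2*p) = 4*p)
r = 0 (r = 0*(4*(-3)) = 0*(-12) = 0)
r*C((11 - 6) + z, -15) = 0*2 = 0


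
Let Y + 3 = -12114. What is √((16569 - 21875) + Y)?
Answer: I*√17423 ≈ 132.0*I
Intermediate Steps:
Y = -12117 (Y = -3 - 12114 = -12117)
√((16569 - 21875) + Y) = √((16569 - 21875) - 12117) = √(-5306 - 12117) = √(-17423) = I*√17423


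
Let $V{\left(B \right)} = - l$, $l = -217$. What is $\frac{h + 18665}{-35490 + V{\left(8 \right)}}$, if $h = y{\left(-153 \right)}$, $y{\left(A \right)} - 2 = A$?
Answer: $- \frac{18514}{35273} \approx -0.52488$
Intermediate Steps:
$y{\left(A \right)} = 2 + A$
$V{\left(B \right)} = 217$ ($V{\left(B \right)} = \left(-1\right) \left(-217\right) = 217$)
$h = -151$ ($h = 2 - 153 = -151$)
$\frac{h + 18665}{-35490 + V{\left(8 \right)}} = \frac{-151 + 18665}{-35490 + 217} = \frac{18514}{-35273} = 18514 \left(- \frac{1}{35273}\right) = - \frac{18514}{35273}$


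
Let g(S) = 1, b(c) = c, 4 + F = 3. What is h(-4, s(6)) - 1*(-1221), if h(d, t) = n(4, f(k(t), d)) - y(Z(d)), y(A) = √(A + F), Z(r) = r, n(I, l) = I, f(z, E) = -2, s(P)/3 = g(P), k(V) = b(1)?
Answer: 1225 - I*√5 ≈ 1225.0 - 2.2361*I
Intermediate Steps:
F = -1 (F = -4 + 3 = -1)
k(V) = 1
s(P) = 3 (s(P) = 3*1 = 3)
y(A) = √(-1 + A) (y(A) = √(A - 1) = √(-1 + A))
h(d, t) = 4 - √(-1 + d)
h(-4, s(6)) - 1*(-1221) = (4 - √(-1 - 4)) - 1*(-1221) = (4 - √(-5)) + 1221 = (4 - I*√5) + 1221 = 1225 - I*√5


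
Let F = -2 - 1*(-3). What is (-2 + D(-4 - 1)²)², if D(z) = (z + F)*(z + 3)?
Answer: 3844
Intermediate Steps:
F = 1 (F = -2 + 3 = 1)
D(z) = (1 + z)*(3 + z) (D(z) = (z + 1)*(z + 3) = (1 + z)*(3 + z))
(-2 + D(-4 - 1)²)² = (-2 + (3 + (-4 - 1)² + 4*(-4 - 1))²)² = (-2 + (3 + (-5)² + 4*(-5))²)² = (-2 + (3 + 25 - 20)²)² = (-2 + 8²)² = (-2 + 64)² = 62² = 3844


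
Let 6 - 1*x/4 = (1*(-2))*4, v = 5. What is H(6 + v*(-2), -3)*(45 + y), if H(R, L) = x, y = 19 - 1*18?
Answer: 2576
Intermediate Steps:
y = 1 (y = 19 - 18 = 1)
x = 56 (x = 24 - 4*1*(-2)*4 = 24 - (-8)*4 = 24 - 4*(-8) = 24 + 32 = 56)
H(R, L) = 56
H(6 + v*(-2), -3)*(45 + y) = 56*(45 + 1) = 56*46 = 2576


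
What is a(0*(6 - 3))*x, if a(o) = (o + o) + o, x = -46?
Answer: 0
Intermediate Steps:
a(o) = 3*o (a(o) = 2*o + o = 3*o)
a(0*(6 - 3))*x = (3*(0*(6 - 3)))*(-46) = (3*(0*3))*(-46) = (3*0)*(-46) = 0*(-46) = 0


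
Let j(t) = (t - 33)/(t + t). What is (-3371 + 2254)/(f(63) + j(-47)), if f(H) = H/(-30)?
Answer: 524990/587 ≈ 894.36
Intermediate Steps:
j(t) = (-33 + t)/(2*t) (j(t) = (-33 + t)/((2*t)) = (-33 + t)*(1/(2*t)) = (-33 + t)/(2*t))
f(H) = -H/30 (f(H) = H*(-1/30) = -H/30)
(-3371 + 2254)/(f(63) + j(-47)) = (-3371 + 2254)/(-1/30*63 + (½)*(-33 - 47)/(-47)) = -1117/(-21/10 + (½)*(-1/47)*(-80)) = -1117/(-21/10 + 40/47) = -1117/(-587/470) = -1117*(-470/587) = 524990/587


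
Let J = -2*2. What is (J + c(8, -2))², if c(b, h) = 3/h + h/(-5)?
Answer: 2601/100 ≈ 26.010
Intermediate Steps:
c(b, h) = 3/h - h/5 (c(b, h) = 3/h + h*(-⅕) = 3/h - h/5)
J = -4
(J + c(8, -2))² = (-4 + (3/(-2) - ⅕*(-2)))² = (-4 + (3*(-½) + ⅖))² = (-4 + (-3/2 + ⅖))² = (-4 - 11/10)² = (-51/10)² = 2601/100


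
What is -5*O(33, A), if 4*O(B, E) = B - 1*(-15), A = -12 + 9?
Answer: -60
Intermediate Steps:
A = -3
O(B, E) = 15/4 + B/4 (O(B, E) = (B - 1*(-15))/4 = (B + 15)/4 = (15 + B)/4 = 15/4 + B/4)
-5*O(33, A) = -5*(15/4 + (1/4)*33) = -5*(15/4 + 33/4) = -5*12 = -60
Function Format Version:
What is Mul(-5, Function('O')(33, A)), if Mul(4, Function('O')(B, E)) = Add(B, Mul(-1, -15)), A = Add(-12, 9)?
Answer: -60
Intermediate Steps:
A = -3
Function('O')(B, E) = Add(Rational(15, 4), Mul(Rational(1, 4), B)) (Function('O')(B, E) = Mul(Rational(1, 4), Add(B, Mul(-1, -15))) = Mul(Rational(1, 4), Add(B, 15)) = Mul(Rational(1, 4), Add(15, B)) = Add(Rational(15, 4), Mul(Rational(1, 4), B)))
Mul(-5, Function('O')(33, A)) = Mul(-5, Add(Rational(15, 4), Mul(Rational(1, 4), 33))) = Mul(-5, Add(Rational(15, 4), Rational(33, 4))) = Mul(-5, 12) = -60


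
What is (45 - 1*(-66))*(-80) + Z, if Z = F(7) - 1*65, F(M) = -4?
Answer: -8949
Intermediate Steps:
Z = -69 (Z = -4 - 1*65 = -4 - 65 = -69)
(45 - 1*(-66))*(-80) + Z = (45 - 1*(-66))*(-80) - 69 = (45 + 66)*(-80) - 69 = 111*(-80) - 69 = -8880 - 69 = -8949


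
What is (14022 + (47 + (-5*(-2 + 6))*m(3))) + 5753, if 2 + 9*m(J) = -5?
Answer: 178538/9 ≈ 19838.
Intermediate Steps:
m(J) = -7/9 (m(J) = -2/9 + (⅑)*(-5) = -2/9 - 5/9 = -7/9)
(14022 + (47 + (-5*(-2 + 6))*m(3))) + 5753 = (14022 + (47 - 5*(-2 + 6)*(-7/9))) + 5753 = (14022 + (47 - 5*4*(-7/9))) + 5753 = (14022 + (47 - 20*(-7/9))) + 5753 = (14022 + (47 + 140/9)) + 5753 = (14022 + 563/9) + 5753 = 126761/9 + 5753 = 178538/9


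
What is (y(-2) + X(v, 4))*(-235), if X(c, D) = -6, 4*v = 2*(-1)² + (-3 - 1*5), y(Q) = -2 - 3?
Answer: 2585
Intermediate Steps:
y(Q) = -5
v = -3/2 (v = (2*(-1)² + (-3 - 1*5))/4 = (2*1 + (-3 - 5))/4 = (2 - 8)/4 = (¼)*(-6) = -3/2 ≈ -1.5000)
(y(-2) + X(v, 4))*(-235) = (-5 - 6)*(-235) = -11*(-235) = 2585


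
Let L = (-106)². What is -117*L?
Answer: -1314612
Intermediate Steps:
L = 11236
-117*L = -117*11236 = -1314612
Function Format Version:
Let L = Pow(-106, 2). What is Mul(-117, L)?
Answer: -1314612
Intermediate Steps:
L = 11236
Mul(-117, L) = Mul(-117, 11236) = -1314612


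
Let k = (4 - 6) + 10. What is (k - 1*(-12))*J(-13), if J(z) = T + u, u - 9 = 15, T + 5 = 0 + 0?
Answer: 380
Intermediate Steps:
T = -5 (T = -5 + (0 + 0) = -5 + 0 = -5)
u = 24 (u = 9 + 15 = 24)
J(z) = 19 (J(z) = -5 + 24 = 19)
k = 8 (k = -2 + 10 = 8)
(k - 1*(-12))*J(-13) = (8 - 1*(-12))*19 = (8 + 12)*19 = 20*19 = 380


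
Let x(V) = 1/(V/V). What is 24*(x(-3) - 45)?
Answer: -1056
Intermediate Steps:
x(V) = 1 (x(V) = 1/1 = 1)
24*(x(-3) - 45) = 24*(1 - 45) = 24*(-44) = -1056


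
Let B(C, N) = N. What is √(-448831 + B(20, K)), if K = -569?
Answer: 10*I*√4494 ≈ 670.37*I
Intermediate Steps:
√(-448831 + B(20, K)) = √(-448831 - 569) = √(-449400) = 10*I*√4494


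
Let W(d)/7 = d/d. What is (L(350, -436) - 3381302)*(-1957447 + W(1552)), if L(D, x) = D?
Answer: 6618010682880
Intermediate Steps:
W(d) = 7 (W(d) = 7*(d/d) = 7*1 = 7)
(L(350, -436) - 3381302)*(-1957447 + W(1552)) = (350 - 3381302)*(-1957447 + 7) = -3380952*(-1957440) = 6618010682880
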